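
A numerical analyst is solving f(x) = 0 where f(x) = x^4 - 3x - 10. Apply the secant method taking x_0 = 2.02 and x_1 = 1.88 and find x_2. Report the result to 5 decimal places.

f(2.02) = 0.5896642, f(1.88) = -3.1480166
x_2 = 1.8800000 − (-3.1480166)·(1.8800000 − 2.0200000) / (-3.1480166 − 0.5896642) = 1.8800000 − (0.4407223)/(-3.7376808) = 1.9979133

1.99791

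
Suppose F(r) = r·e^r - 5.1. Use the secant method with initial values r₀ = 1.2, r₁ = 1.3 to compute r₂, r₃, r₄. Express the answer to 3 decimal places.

1.342, 1.338, 1.338

F(1.2) = -1.11586, F(1.3) = -0.32991
r₂ = 1.30000 − (-0.32991)·(1.30000 − 1.20000) / (-0.32991 − (-1.11586)) = 1.30000 − (-0.03299)/(0.78595) = 1.34198
F(1.34198) = 0.03521
r₃ = 1.34198 − 0.03521·(1.34198 − 1.30000) / (0.03521 − (-0.32991)) = 1.34198 − (0.00148)/(0.36512) = 1.33793
F(1.33793) = -0.00096
r₄ = 1.33793 − (-0.00096)·(1.33793 − 1.34198) / (-0.00096 − 0.03521) = 1.33793 − (0.00000)/(-0.03617) = 1.33804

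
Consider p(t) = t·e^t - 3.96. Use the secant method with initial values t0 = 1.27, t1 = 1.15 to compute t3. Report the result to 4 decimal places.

p(1.27) = 0.562283, p(1.15) = -0.328078
t2 = 1.150000 − (-0.328078)·(1.150000 − 1.270000) / (-0.328078 − 0.562283) = 1.150000 − (0.039369)/(-0.890361) = 1.194217
p(1.194217) = -0.017921
t3 = 1.194217 − (-0.017921)·(1.194217 − 1.150000) / (-0.017921 − (-0.328078)) = 1.194217 − (-0.000792)/(0.310158) = 1.196772

1.1968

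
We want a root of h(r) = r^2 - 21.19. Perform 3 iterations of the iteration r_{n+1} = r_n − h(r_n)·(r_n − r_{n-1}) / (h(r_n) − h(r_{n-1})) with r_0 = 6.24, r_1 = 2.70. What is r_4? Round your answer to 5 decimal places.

h(6.24) = 17.7476000, h(2.70) = -13.9000000
r_2 = 2.7000000 − (-13.9000000)·(2.7000000 − 6.2400000) / (-13.9000000 − 17.7476000) = 2.7000000 − (49.2060000)/(-31.6476000) = 4.2548098
h(4.2548098) = -3.0865932
r_3 = 4.2548098 − (-3.0865932)·(4.2548098 − 2.7000000) / (-3.0865932 − (-13.9000000)) = 4.2548098 − (-4.7990655)/(10.8134068) = 4.6986168
h(4.6986168) = 0.8870001
r_4 = 4.6986168 − 0.8870001·(4.6986168 − 4.2548098) / (0.8870001 − (-3.0865932)) = 4.6986168 − (0.3936568)/(3.9735933) = 4.5995486

4.59955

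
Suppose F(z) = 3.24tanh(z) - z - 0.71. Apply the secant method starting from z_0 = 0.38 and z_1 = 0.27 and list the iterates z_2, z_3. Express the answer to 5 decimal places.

0.33560, 0.33423

F(0.38) = 0.0851722, F(0.27) = -0.1258555
z_2 = 0.2700000 − (-0.1258555)·(0.2700000 − 0.3800000) / (-0.1258555 − 0.0851722) = 0.2700000 − (0.0138441)/(-0.2110277) = 0.3356033
F(0.3356033) = 0.0026875
z_3 = 0.3356033 − 0.0026875·(0.3356033 − 0.2700000) / (0.0026875 − (-0.1258555)) = 0.3356033 − (0.0001763)/(0.1285431) = 0.3342317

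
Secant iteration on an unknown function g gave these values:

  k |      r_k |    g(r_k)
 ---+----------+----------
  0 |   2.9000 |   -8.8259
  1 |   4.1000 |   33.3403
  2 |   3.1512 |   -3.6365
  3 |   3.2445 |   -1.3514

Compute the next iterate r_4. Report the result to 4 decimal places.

r_4 = 3.2445 − (-1.3514)·(3.2445 − 3.1512) / (-1.3514 − (-3.6365))
   = 3.2445 − (-0.126086)/(2.285100) = 3.299677

3.2997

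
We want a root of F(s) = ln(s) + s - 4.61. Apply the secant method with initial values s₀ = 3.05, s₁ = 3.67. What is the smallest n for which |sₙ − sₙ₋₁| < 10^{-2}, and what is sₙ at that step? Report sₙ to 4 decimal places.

F(3.05) = -0.444858, F(3.67) = 0.360192
s₂ = 3.670000 − 0.360192·(0.620000)/(0.805050) = 3.392603;  |Δ| = 0.277397
F(3.392603) = 0.004200
s₃ = 3.392603 − 0.004200·(-0.277397)/(-0.355992) = 3.389330;  |Δ| = 0.003273
|s₃ − s₂| = 0.003273 < 10^{-2}

n = 3, sₙ = 3.3893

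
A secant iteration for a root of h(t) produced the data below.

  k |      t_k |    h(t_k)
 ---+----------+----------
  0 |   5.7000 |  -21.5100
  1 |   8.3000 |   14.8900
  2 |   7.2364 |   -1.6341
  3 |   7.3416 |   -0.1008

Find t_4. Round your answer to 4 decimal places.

t_4 = 7.3416 − (-0.1008)·(7.3416 − 7.2364) / (-0.1008 − (-1.6341))
   = 7.3416 − (-0.010604)/(1.533300) = 7.348516

7.3485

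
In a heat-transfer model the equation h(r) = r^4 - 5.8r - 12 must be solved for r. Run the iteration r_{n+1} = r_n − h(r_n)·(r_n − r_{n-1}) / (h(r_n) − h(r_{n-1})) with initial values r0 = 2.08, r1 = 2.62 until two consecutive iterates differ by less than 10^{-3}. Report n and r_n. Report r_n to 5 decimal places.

n = 5, r_n = 2.23527

h(2.08) = -5.3462630, h(2.62) = 19.9239874
r2 = 2.6200000 − 19.9239874·(0.5400000)/(25.2702504) = 2.1942443;  |Δ| = 0.4257557
h(2.1942443) = -1.5452034
r3 = 2.1942443 − (-1.5452034)·(-0.4257557)/(-21.4691907) = 2.2248872;  |Δ| = 0.0306429
h(2.2248872) = -0.4006260
r4 = 2.2248872 − (-0.4006260)·(0.0306429)/(1.1445774) = 2.2356129;  |Δ| = 0.0107257
h(2.2356129) = 0.0131001
r5 = 2.2356129 − 0.0131001·(0.0107257)/(0.4137261) = 2.2352733;  |Δ| = 0.0003396
|r5 − r4| = 0.0003396 < 10^{-3}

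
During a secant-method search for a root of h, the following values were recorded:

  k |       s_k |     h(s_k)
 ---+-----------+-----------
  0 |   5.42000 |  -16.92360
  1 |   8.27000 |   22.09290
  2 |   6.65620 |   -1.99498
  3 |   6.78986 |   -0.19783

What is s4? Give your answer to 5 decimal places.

s4 = 6.78986 − (-0.19783)·(6.78986 − 6.65620) / (-0.19783 − (-1.99498))
   = 6.78986 − (-0.0264420)/(1.7971500) = 6.8045733

6.80457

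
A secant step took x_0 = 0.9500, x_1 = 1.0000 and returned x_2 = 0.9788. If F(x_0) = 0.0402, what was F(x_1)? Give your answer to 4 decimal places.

The secant line through (0.9500, 0.0402) and (1.0000, F(x_1)) crosses zero at x_2 = 0.9788.
So (0.9500, 0.0402), (1.0000, F(x_1)), (0.9788, 0) are collinear:
F(x_1) = 0.0402 · (1.0000 − 0.9788) / (0.9500 − 0.9788) = 0.0402 · (0.021200)/(-0.028800) = -0.029592

-0.0296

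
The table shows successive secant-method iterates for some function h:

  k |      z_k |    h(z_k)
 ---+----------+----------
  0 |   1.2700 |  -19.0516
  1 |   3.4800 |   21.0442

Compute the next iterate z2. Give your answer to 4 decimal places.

2.3201

z2 = 3.4800 − 21.0442·(3.4800 − 1.2700) / (21.0442 − (-19.0516))
   = 3.4800 − (46.507682)/(40.095800) = 2.320086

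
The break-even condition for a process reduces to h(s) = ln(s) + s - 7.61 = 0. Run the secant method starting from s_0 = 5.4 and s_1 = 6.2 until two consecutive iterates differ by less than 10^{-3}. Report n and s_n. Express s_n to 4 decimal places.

n = 4, s_n = 5.8445

h(5.4) = -0.523601, h(6.2) = 0.414549
s_2 = 6.200000 − 0.414549·(0.800000)/(0.938150) = 5.846496;  |Δ| = 0.353504
h(5.846496) = 0.002339
s_3 = 5.846496 − 0.002339·(-0.353504)/(-0.412210) = 5.844491;  |Δ| = 0.002006
h(5.844491) = -0.000010
s_4 = 5.844491 − (-0.000010)·(-0.002006)/(-0.002349) = 5.844499;  |Δ| = 0.000009
|s_4 − s_3| = 0.000009 < 10^{-3}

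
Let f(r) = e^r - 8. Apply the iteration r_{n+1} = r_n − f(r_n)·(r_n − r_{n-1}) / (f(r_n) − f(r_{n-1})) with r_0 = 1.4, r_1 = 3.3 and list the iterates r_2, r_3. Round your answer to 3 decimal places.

f(1.4) = -3.94480, f(3.3) = 19.11264
r_2 = 3.30000 − 19.11264·(3.30000 − 1.40000) / (19.11264 − (-3.94480)) = 3.30000 − (36.31401)/(23.05744) = 1.72506
f(1.72506) = -2.38713
r_3 = 1.72506 − (-2.38713)·(1.72506 − 3.30000) / (-2.38713 − 19.11264) = 1.72506 − (3.75957)/(-21.49976) = 1.89993

1.725, 1.900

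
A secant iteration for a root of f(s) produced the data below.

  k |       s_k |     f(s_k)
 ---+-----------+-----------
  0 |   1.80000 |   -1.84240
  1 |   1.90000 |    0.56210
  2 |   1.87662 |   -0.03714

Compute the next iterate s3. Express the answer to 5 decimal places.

s3 = 1.87662 − (-0.03714)·(1.87662 − 1.90000) / (-0.03714 − 0.56210)
   = 1.87662 − (0.0008683)/(-0.5992400) = 1.8780691

1.87807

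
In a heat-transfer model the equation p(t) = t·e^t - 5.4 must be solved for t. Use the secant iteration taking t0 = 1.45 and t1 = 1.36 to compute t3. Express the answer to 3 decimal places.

p(1.45) = 0.78152, p(1.36) = -0.10118
t2 = 1.36000 − (-0.10118)·(1.36000 − 1.45000) / (-0.10118 − 0.78152) = 1.36000 − (0.00911)/(-0.88269) = 1.37032
p(1.37032) = -0.00562
t3 = 1.37032 − (-0.00562)·(1.37032 − 1.36000) / (-0.00562 − (-0.10118)) = 1.37032 − (-0.00006)/(0.09556) = 1.37092

1.371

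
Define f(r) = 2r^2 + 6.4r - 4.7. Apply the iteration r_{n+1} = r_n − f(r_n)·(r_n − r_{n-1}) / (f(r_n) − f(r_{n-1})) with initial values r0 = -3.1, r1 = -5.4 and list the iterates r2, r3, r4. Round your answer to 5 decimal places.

f(-3.1) = -5.3200000, f(-5.4) = 19.0600000
r2 = -5.4000000 − 19.0600000·(-5.4000000 − (-3.1000000)) / (19.0600000 − (-5.3200000)) = -5.4000000 − (-43.8380000)/(24.3800000) = -3.6018868
f(-3.6018868) = -1.8048985
r3 = -3.6018868 − (-1.8048985)·(-3.6018868 − (-5.4000000)) / (-1.8048985 − 19.0600000) = -3.6018868 − (-3.2454119)/(-20.8648985) = -3.7574309
f(-3.7574309) = -0.5109839
r4 = -3.7574309 − (-0.5109839)·(-3.7574309 − (-3.6018868)) / (-0.5109839 − (-1.8048985)) = -3.7574309 − (0.0794805)/(1.2939147) = -3.8188573

-3.60189, -3.75743, -3.81886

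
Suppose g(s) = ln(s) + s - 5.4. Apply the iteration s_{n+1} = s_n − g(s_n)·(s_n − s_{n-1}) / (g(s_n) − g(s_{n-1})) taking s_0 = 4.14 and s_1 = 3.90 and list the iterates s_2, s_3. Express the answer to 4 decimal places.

4.0113, 4.0110

g(4.14) = 0.160696, g(3.90) = -0.139023
s_2 = 3.900000 − (-0.139023)·(3.900000 − 4.140000) / (-0.139023 − 0.160696) = 3.900000 − (0.033366)/(-0.299719) = 4.011323
g(4.011323) = 0.000444
s_3 = 4.011323 − 0.000444·(4.011323 − 3.900000) / (0.000444 − (-0.139023)) = 4.011323 − (0.000049)/(0.139467) = 4.010969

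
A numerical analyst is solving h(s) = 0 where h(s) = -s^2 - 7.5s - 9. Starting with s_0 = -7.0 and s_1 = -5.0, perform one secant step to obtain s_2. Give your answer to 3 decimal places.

-5.778

h(-7.0) = -5.50000, h(-5.0) = 3.50000
s_2 = -5.00000 − 3.50000·(-5.00000 − (-7.00000)) / (3.50000 − (-5.50000)) = -5.00000 − (7.00000)/(9.00000) = -5.77778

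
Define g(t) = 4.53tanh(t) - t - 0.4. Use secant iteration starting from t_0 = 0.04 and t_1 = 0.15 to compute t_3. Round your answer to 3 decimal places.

g(0.04) = -0.25890, g(0.15) = 0.12445
t_2 = 0.15000 − 0.12445·(0.15000 − 0.04000) / (0.12445 − (-0.25890)) = 0.15000 − (0.01369)/(0.38335) = 0.11429
g(0.11429) = 0.00120
t_3 = 0.11429 − 0.00120·(0.11429 − 0.15000) / (0.00120 − 0.12445) = 0.11429 − (-0.00004)/(-0.12325) = 0.11394

0.114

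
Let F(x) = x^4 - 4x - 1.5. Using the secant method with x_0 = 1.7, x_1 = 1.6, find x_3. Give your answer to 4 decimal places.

1.6967

F(1.7) = 0.052100, F(1.6) = -1.346400
x_2 = 1.600000 − (-1.346400)·(1.600000 − 1.700000) / (-1.346400 − 0.052100) = 1.600000 − (0.134640)/(-1.398500) = 1.696275
F(1.696275) = -0.005970
x_3 = 1.696275 − (-0.005970)·(1.696275 − 1.600000) / (-0.005970 − (-1.346400)) = 1.696275 − (-0.000575)/(1.340430) = 1.696703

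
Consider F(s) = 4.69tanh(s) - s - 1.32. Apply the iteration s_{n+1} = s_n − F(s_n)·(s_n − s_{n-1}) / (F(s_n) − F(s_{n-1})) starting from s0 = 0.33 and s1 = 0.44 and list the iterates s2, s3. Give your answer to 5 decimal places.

0.38110, 0.37960

F(0.33) = -0.1561376, F(0.44) = 0.1799924
s2 = 0.4400000 − 0.1799924·(0.4400000 − 0.3300000) / (0.1799924 − (-0.1561376)) = 0.4400000 − (0.0197992)/(0.3361300) = 0.3810967
F(0.3810967) = 0.0044664
s3 = 0.3810967 − 0.0044664·(0.3810967 − 0.4400000) / (0.0044664 − 0.1799924) = 0.3810967 − (-0.0002631)/(-0.1755260) = 0.3795979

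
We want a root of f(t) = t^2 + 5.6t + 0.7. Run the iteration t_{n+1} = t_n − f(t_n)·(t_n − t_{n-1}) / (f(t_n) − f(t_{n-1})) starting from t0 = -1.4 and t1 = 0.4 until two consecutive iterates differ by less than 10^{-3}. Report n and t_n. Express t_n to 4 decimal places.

f(-1.4) = -5.180000, f(0.4) = 3.100000
t2 = 0.400000 − 3.100000·(1.800000)/(8.280000) = -0.273913;  |Δ| = 0.673913
f(-0.273913) = -0.758885
t3 = -0.273913 − (-0.758885)·(-0.673913)/(-3.858885) = -0.141382;  |Δ| = 0.132531
f(-0.141382) = -0.071750
t4 = -0.141382 − (-0.071750)·(0.132531)/(0.687135) = -0.127543;  |Δ| = 0.013839
f(-0.127543) = 0.002026
t5 = -0.127543 − 0.002026·(0.013839)/(0.073776) = -0.127923;  |Δ| = 0.000380
|t5 − t4| = 0.000380 < 10^{-3}

n = 5, t_n = -0.1279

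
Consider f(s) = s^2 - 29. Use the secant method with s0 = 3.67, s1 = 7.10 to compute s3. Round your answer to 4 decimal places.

f(3.67) = -15.531100, f(7.10) = 21.410000
s2 = 7.100000 − 21.410000·(7.100000 − 3.670000) / (21.410000 − (-15.531100)) = 7.100000 − (73.436300)/(36.941100) = 5.112071
f(5.112071) = -2.866735
s3 = 5.112071 − (-2.866735)·(5.112071 − 7.100000) / (-2.866735 − 21.410000) = 5.112071 − (5.698866)/(-24.276735) = 5.346817

5.3468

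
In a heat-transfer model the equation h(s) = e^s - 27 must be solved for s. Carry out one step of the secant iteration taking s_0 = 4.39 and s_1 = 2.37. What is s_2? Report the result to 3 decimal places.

h(4.39) = 53.64042, h(2.37) = -16.30261
s_2 = 2.37000 − (-16.30261)·(2.37000 − 4.39000) / (-16.30261 − 53.64042) = 2.37000 − (32.93127)/(-69.94303) = 2.84083

2.841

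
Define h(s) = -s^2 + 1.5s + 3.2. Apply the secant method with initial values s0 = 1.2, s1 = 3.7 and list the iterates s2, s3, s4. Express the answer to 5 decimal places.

h(1.2) = 3.5600000, h(3.7) = -4.9400000
s2 = 3.7000000 − (-4.9400000)·(3.7000000 − 1.2000000) / (-4.9400000 − 3.5600000) = 3.7000000 − (-12.3500000)/(-8.5000000) = 2.2470588
h(2.2470588) = 1.5213149
s3 = 2.2470588 − 1.5213149·(2.2470588 − 3.7000000) / (1.5213149 − (-4.9400000)) = 2.2470588 − (-2.2103810)/(6.4613149) = 2.5891534
h(2.5891534) = 0.3800146
s4 = 2.5891534 − 0.3800146·(2.5891534 − 2.2470588) / (0.3800146 − 1.5213149) = 2.5891534 − (0.1300010)/(-1.1413003) = 2.7030594

2.24706, 2.58915, 2.70306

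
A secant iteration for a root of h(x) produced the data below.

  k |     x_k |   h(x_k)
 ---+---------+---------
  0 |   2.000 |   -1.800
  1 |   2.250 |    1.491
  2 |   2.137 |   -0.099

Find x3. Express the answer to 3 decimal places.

2.144

x3 = 2.137 − (-0.099)·(2.137 − 2.250) / (-0.099 − 1.491)
   = 2.137 − (0.01119)/(-1.59000) = 2.14404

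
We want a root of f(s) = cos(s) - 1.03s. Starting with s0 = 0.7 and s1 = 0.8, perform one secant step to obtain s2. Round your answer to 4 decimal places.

0.7256

f(0.7) = 0.043842, f(0.8) = -0.127293
s2 = 0.800000 − (-0.127293)·(0.800000 − 0.700000) / (-0.127293 − 0.043842) = 0.800000 − (-0.012729)/(-0.171135) = 0.725618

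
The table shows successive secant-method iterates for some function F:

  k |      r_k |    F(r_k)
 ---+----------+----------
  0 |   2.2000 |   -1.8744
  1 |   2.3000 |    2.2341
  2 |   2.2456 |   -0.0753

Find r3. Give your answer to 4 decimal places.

r3 = 2.2456 − (-0.0753)·(2.2456 − 2.3000) / (-0.0753 − 2.2341)
   = 2.2456 − (0.004096)/(-2.309400) = 2.247374

2.2474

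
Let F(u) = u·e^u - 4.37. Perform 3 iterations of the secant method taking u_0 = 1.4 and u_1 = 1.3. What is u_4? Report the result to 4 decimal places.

1.2509

F(1.4) = 1.307280, F(1.3) = 0.400086
u_2 = 1.300000 − 0.400086·(1.300000 − 1.400000) / (0.400086 − 1.307280) = 1.300000 − (-0.040009)/(-0.907194) = 1.255899
F(1.255899) = 0.039450
u_3 = 1.255899 − 0.039450·(1.255899 − 1.300000) / (0.039450 − 0.400086) = 1.255899 − (-0.001740)/(-0.360636) = 1.251074
F(1.251074) = 0.001372
u_4 = 1.251074 − 0.001372·(1.251074 − 1.255899) / (0.001372 − 0.039450) = 1.251074 − (-0.000007)/(-0.038077) = 1.250900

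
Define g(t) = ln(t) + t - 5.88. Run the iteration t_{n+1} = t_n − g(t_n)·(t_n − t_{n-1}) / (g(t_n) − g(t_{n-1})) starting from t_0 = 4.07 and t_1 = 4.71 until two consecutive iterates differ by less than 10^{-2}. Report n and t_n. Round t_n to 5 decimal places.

n = 3, t_n = 4.39868

g(4.07) = -0.4063570, g(4.71) = 0.3796879
t_2 = 4.7100000 − 0.3796879·(0.6400000)/(0.7860449) = 4.4008570;  |Δ| = 0.3091430
g(4.4008570) = 0.0026563
t_3 = 4.4008570 − 0.0026563·(-0.3091430)/(-0.3770316) = 4.3986790;  |Δ| = 0.0021780
|t_3 − t_2| = 0.0021780 < 10^{-2}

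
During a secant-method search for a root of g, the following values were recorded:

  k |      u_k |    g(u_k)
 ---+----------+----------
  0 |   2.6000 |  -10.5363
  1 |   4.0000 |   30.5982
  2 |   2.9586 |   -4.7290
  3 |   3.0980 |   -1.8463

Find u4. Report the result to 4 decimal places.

3.1873

u4 = 3.0980 − (-1.8463)·(3.0980 − 2.9586) / (-1.8463 − (-4.7290))
   = 3.0980 − (-0.257374)/(2.882700) = 3.187282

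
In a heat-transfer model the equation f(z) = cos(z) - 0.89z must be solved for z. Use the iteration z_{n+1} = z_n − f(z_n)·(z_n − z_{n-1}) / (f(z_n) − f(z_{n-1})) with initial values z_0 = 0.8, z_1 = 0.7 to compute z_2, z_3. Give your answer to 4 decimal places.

0.7903, 0.7905

f(0.8) = -0.015293, f(0.7) = 0.141842
z_2 = 0.700000 − 0.141842·(0.700000 − 0.800000) / (0.141842 − (-0.015293)) = 0.700000 − (-0.014184)/(0.157135) = 0.790267
f(0.790267) = 0.000317
z_3 = 0.790267 − 0.000317·(0.790267 − 0.700000) / (0.000317 − 0.141842) = 0.790267 − (0.000029)/(-0.141525) = 0.790470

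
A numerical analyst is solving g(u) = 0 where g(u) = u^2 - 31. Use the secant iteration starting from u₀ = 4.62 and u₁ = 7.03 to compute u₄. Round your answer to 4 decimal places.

5.5679

g(4.62) = -9.655600, g(7.03) = 18.420900
u₂ = 7.030000 − 18.420900·(7.030000 − 4.620000) / (18.420900 − (-9.655600)) = 7.030000 − (44.394369)/(28.076500) = 5.448807
g(5.448807) = -1.310504
u₃ = 5.448807 − (-1.310504)·(5.448807 − 7.030000) / (-1.310504 − 18.420900) = 5.448807 − (2.072159)/(-19.731404) = 5.553825
g(5.553825) = -0.155025
u₄ = 5.553825 − (-0.155025)·(5.553825 − 5.448807) / (-0.155025 − (-1.310504)) = 5.553825 − (-0.016281)/(1.155478) = 5.567915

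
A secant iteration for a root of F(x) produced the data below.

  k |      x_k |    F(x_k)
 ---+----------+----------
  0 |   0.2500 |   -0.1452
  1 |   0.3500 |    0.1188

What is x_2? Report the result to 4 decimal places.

0.3050

x_2 = 0.3500 − 0.1188·(0.3500 − 0.2500) / (0.1188 − (-0.1452))
   = 0.3500 − (0.011880)/(0.264000) = 0.305000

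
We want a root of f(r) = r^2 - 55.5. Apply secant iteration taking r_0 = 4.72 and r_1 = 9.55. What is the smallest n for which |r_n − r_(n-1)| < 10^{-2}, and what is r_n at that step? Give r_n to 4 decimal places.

n = 5, r_n = 7.4498

f(4.72) = -33.221600, f(9.55) = 35.702500
r_2 = 9.550000 − 35.702500·(4.830000)/(68.924100) = 7.048073;  |Δ| = 2.501927
f(7.048073) = -5.824669
r_3 = 7.048073 − (-5.824669)·(-2.501927)/(-41.527169) = 7.398997;  |Δ| = 0.350924
f(7.398997) = -0.754839
r_4 = 7.398997 − (-0.754839)·(0.350924)/(5.069829) = 7.451246;  |Δ| = 0.052249
f(7.451246) = 0.021065
r_5 = 7.451246 − 0.021065·(0.052249)/(0.775905) = 7.449827;  |Δ| = 0.001419
|r_5 − r_4| = 0.001419 < 10^{-2}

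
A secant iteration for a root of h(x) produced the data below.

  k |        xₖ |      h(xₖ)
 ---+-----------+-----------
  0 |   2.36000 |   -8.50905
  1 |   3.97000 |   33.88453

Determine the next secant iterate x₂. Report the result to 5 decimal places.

2.68315

x₂ = 3.97000 − 33.88453·(3.97000 − 2.36000) / (33.88453 − (-8.50905))
   = 3.97000 − (54.5540933)/(42.3935800) = 2.6831520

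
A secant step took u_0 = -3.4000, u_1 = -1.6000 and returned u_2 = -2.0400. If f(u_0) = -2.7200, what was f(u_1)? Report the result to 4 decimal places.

The secant line through (-3.4000, -2.7200) and (-1.6000, f(u_1)) crosses zero at u_2 = -2.0400.
So (-3.4000, -2.7200), (-1.6000, f(u_1)), (-2.0400, 0) are collinear:
f(u_1) = -2.7200 · (-1.6000 − (-2.0400)) / (-3.4000 − (-2.0400)) = -2.7200 · (0.440000)/(-1.360000) = 0.880000

0.8800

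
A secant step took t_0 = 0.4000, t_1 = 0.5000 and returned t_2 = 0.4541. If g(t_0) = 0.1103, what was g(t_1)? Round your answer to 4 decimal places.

The secant line through (0.4000, 0.1103) and (0.5000, g(t_1)) crosses zero at t_2 = 0.4541.
So (0.4000, 0.1103), (0.5000, g(t_1)), (0.4541, 0) are collinear:
g(t_1) = 0.1103 · (0.5000 − 0.4541) / (0.4000 − 0.4541) = 0.1103 · (0.045900)/(-0.054100) = -0.093582

-0.0936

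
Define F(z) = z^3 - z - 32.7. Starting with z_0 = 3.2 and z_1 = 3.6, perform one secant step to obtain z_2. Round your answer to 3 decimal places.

3.293

F(3.2) = -3.13200, F(3.6) = 10.35600
z_2 = 3.60000 − 10.35600·(3.60000 − 3.20000) / (10.35600 − (-3.13200)) = 3.60000 − (4.14240)/(13.48800) = 3.29288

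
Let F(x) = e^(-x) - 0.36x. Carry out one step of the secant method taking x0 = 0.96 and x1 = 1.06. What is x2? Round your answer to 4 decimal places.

1.0115

F(0.96) = 0.037293, F(1.06) = -0.035144
x2 = 1.060000 − (-0.035144)·(1.060000 − 0.960000) / (-0.035144 − 0.037293) = 1.060000 − (-0.003514)/(-0.072437) = 1.011483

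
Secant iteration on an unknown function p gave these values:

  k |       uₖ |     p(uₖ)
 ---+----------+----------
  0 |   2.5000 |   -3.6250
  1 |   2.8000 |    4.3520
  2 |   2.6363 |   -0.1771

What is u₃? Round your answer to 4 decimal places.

2.6427

u₃ = 2.6363 − (-0.1771)·(2.6363 − 2.8000) / (-0.1771 − 4.3520)
   = 2.6363 − (0.028991)/(-4.529100) = 2.642701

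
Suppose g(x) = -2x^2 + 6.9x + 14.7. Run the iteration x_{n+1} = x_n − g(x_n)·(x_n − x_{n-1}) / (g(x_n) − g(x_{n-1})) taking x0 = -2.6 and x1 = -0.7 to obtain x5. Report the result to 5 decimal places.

g(-2.6) = -16.7600000, g(-0.7) = 8.8900000
x2 = -0.7000000 − 8.8900000·(-0.7000000 − (-2.6000000)) / (8.8900000 − (-16.7600000)) = -0.7000000 − (16.8910000)/(25.6500000) = -1.3585185
g(-1.3585185) = 1.6350771
x3 = -1.3585185 − 1.6350771·(-1.3585185 − (-0.7000000)) / (1.6350771 − 8.8900000) = -1.3585185 − (-1.0767285)/(-7.2549229) = -1.5069320
g(-1.5069320) = -0.2395192
x4 = -1.5069320 − (-0.2395192)·(-1.5069320 − (-1.3585185)) / (-0.2395192 − 1.6350771) = -1.5069320 − (0.0355479)/(-1.8745963) = -1.4879691
g(-1.4879691) = 0.0049095
x5 = -1.4879691 − 0.0049095·(-1.4879691 − (-1.5069320)) / (0.0049095 − (-0.2395192)) = -1.4879691 − (0.0000931)/(0.2444288) = -1.4883500

-1.48835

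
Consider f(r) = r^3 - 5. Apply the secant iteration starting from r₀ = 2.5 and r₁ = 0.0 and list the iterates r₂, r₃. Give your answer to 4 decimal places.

0.8000, 7.8125

f(2.5) = 10.625000, f(0.0) = -5.000000
r₂ = 0.000000 − (-5.000000)·(0.000000 − 2.500000) / (-5.000000 − 10.625000) = 0.000000 − (12.500000)/(-15.625000) = 0.800000
f(0.800000) = -4.488000
r₃ = 0.800000 − (-4.488000)·(0.800000 − 0.000000) / (-4.488000 − (-5.000000)) = 0.800000 − (-3.590400)/(0.512000) = 7.812500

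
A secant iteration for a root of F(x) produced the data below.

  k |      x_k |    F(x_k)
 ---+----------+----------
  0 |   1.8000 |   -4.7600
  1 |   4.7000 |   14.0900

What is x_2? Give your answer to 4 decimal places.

2.5323

x_2 = 4.7000 − 14.0900·(4.7000 − 1.8000) / (14.0900 − (-4.7600))
   = 4.7000 − (40.861000)/(18.850000) = 2.532308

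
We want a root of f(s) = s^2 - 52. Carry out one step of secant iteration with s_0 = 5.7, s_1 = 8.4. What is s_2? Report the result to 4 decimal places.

7.0837

f(5.7) = -19.510000, f(8.4) = 18.560000
s_2 = 8.400000 − 18.560000·(8.400000 − 5.700000) / (18.560000 − (-19.510000)) = 8.400000 − (50.112000)/(38.070000) = 7.083688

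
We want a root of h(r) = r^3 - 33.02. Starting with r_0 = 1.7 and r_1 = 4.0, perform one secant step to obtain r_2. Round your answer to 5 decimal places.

h(1.7) = -28.1070000, h(4.0) = 30.9800000
r_2 = 4.0000000 − 30.9800000·(4.0000000 − 1.7000000) / (30.9800000 − (-28.1070000)) = 4.0000000 − (71.2540000)/(59.0870000) = 2.7940833

2.79408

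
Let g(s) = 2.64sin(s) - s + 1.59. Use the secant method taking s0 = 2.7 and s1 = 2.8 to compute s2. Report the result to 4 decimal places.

g(2.7) = 0.018283, g(2.8) = -0.325631
s2 = 2.800000 − (-0.325631)·(2.800000 − 2.700000) / (-0.325631 − 0.018283) = 2.800000 − (-0.032563)/(-0.343914) = 2.705316

2.7053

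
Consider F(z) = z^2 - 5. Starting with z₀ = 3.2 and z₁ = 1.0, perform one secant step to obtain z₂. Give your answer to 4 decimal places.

1.9524

F(3.2) = 5.240000, F(1.0) = -4.000000
z₂ = 1.000000 − (-4.000000)·(1.000000 − 3.200000) / (-4.000000 − 5.240000) = 1.000000 − (8.800000)/(-9.240000) = 1.952381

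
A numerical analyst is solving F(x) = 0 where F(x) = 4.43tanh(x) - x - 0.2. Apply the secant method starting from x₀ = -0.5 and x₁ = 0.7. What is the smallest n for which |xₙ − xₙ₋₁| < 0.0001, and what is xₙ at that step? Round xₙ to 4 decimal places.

F(-0.5) = -1.747179, F(0.7) = 1.777349
x₂ = 0.700000 − 1.777349·(1.200000)/(3.524528) = 0.094864;  |Δ| = 0.605136
F(0.094864) = 0.124127
x₃ = 0.094864 − 0.124127·(-0.605136)/(-1.653222) = 0.049429;  |Δ| = 0.045435
F(0.049429) = -0.030636
x₄ = 0.049429 − (-0.030636)·(-0.045435)/(-0.154764) = 0.058423;  |Δ| = 0.008994
F(0.058423) = 0.000097
x₅ = 0.058423 − 0.000097·(0.008994)/(0.030734) = 0.058395;  |Δ| = 0.000029
|x₅ − x₄| = 0.000029 < 0.0001

n = 5, xₙ = 0.0584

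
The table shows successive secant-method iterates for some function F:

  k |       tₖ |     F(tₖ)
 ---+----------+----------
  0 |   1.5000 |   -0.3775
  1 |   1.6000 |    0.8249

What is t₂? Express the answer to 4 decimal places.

t₂ = 1.6000 − 0.8249·(1.6000 − 1.5000) / (0.8249 − (-0.3775))
   = 1.6000 − (0.082490)/(1.202400) = 1.531396

1.5314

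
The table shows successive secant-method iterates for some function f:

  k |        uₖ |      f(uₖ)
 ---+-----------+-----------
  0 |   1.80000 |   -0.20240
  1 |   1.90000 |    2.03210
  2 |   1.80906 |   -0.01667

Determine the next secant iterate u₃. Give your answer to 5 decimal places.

1.80980

u₃ = 1.80906 − (-0.01667)·(1.80906 − 1.90000) / (-0.01667 − 2.03210)
   = 1.80906 − (0.0015160)/(-2.0487700) = 1.8097999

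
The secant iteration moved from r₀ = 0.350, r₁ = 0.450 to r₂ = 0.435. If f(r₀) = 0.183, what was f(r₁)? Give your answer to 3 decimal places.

The secant line through (0.350, 0.183) and (0.450, f(r₁)) crosses zero at r₂ = 0.435.
So (0.350, 0.183), (0.450, f(r₁)), (0.435, 0) are collinear:
f(r₁) = 0.183 · (0.450 − 0.435) / (0.350 − 0.435) = 0.183 · (0.01500)/(-0.08500) = -0.03229

-0.032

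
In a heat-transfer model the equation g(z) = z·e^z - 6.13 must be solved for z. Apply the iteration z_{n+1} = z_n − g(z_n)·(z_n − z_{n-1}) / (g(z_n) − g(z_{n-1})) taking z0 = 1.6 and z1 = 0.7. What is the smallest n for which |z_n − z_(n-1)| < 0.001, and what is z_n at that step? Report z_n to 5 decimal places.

g(1.6) = 1.7948519, g(0.7) = -4.7203731
z2 = 0.7000000 − (-4.7203731)·(-0.9000000)/(-6.5152250) = 1.3520628;  |Δ| = 0.6520628
g(1.3520628) = -0.9037489
z3 = 1.3520628 − (-0.9037489)·(0.6520628)/(3.8166242) = 1.5064665;  |Δ| = 0.1544037
g(1.5064665) = 0.6653149
z4 = 1.5064665 − 0.6653149·(0.1544037)/(1.5690638) = 1.4409962;  |Δ| = 0.0654703
g(1.4409962) = -0.0419313
z5 = 1.4409962 − (-0.0419313)·(-0.0654703)/(-0.7072462) = 1.4448778;  |Δ| = 0.0038816
g(1.4448778) = -0.0017906
z6 = 1.4448778 − (-0.0017906)·(0.0038816)/(0.0401407) = 1.4450510;  |Δ| = 0.0001732
|z6 − z5| = 0.0001732 < 0.001

n = 6, z_n = 1.44505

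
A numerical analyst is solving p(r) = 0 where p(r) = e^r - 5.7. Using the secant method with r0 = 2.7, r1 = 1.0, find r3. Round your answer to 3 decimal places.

p(2.7) = 9.17973, p(1.0) = -2.98172
r2 = 1.00000 − (-2.98172)·(1.00000 − 2.70000) / (-2.98172 − 9.17973) = 1.00000 − (5.06892)/(-12.16145) = 1.41680
p(1.41680) = -1.57609
r3 = 1.41680 − (-1.57609)·(1.41680 − 1.00000) / (-1.57609 − (-2.98172)) = 1.41680 − (-0.65692)/(1.40563) = 1.88415

1.884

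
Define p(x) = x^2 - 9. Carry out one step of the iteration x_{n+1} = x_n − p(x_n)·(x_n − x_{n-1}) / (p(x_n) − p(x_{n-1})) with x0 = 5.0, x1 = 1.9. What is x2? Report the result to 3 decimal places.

p(5.0) = 16.00000, p(1.9) = -5.39000
x2 = 1.90000 − (-5.39000)·(1.90000 − 5.00000) / (-5.39000 − 16.00000) = 1.90000 − (16.70900)/(-21.39000) = 2.68116

2.681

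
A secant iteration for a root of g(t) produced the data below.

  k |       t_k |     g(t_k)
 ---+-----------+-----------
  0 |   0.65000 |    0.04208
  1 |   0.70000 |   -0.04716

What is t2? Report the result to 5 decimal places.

0.67358

t2 = 0.70000 − (-0.04716)·(0.70000 − 0.65000) / (-0.04716 − 0.04208)
   = 0.70000 − (-0.0023580)/(-0.0892400) = 0.6735769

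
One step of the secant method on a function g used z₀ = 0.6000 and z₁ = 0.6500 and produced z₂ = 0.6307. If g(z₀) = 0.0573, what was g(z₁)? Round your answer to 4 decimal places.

-0.0360

The secant line through (0.6000, 0.0573) and (0.6500, g(z₁)) crosses zero at z₂ = 0.6307.
So (0.6000, 0.0573), (0.6500, g(z₁)), (0.6307, 0) are collinear:
g(z₁) = 0.0573 · (0.6500 − 0.6307) / (0.6000 − 0.6307) = 0.0573 · (0.019300)/(-0.030700) = -0.036022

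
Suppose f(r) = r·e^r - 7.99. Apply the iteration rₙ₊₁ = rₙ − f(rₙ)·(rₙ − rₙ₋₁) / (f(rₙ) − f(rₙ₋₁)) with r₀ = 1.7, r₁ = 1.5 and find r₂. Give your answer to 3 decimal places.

f(1.7) = 1.31571, f(1.5) = -1.26747
r₂ = 1.50000 − (-1.26747)·(1.50000 − 1.70000) / (-1.26747 − 1.31571) = 1.50000 − (0.25349)/(-2.58318) = 1.59813

1.598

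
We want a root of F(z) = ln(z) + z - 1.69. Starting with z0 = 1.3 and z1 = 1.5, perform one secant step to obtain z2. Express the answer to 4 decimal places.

F(1.3) = -0.127636, F(1.5) = 0.215465
z2 = 1.500000 − 0.215465·(1.500000 − 1.300000) / (0.215465 − (-0.127636)) = 1.500000 − (0.043093)/(0.343101) = 1.374401

1.3744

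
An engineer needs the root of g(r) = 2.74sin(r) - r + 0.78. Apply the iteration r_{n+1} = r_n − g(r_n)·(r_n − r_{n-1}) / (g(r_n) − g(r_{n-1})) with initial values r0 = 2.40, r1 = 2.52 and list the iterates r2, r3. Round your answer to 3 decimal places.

g(2.40) = 0.23077, g(2.52) = -0.14441
r2 = 2.52000 − (-0.14441)·(2.52000 − 2.40000) / (-0.14441 − 0.23077) = 2.52000 − (-0.01733)/(-0.37518) = 2.47381
g(2.47381) = 0.00293
r3 = 2.47381 − 0.00293·(2.47381 − 2.52000) / (0.00293 − (-0.14441)) = 2.47381 − (-0.00014)/(0.14734) = 2.47473

2.474, 2.475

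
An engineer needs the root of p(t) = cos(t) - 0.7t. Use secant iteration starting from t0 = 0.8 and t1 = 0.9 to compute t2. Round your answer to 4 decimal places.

0.8942

p(0.8) = 0.136707, p(0.9) = -0.008390
t2 = 0.900000 − (-0.008390)·(0.900000 − 0.800000) / (-0.008390 − 0.136707) = 0.900000 − (-0.000839)/(-0.145097) = 0.894218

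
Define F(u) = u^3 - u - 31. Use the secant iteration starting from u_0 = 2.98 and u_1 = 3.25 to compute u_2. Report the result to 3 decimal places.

3.247

F(2.98) = -7.51641, F(3.25) = 0.07812
u_2 = 3.25000 − 0.07812·(3.25000 − 2.98000) / (0.07812 − (-7.51641)) = 3.25000 − (0.02109)/(7.59453) = 3.24722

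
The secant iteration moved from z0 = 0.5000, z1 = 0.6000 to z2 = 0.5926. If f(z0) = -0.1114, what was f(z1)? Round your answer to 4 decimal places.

0.0089

The secant line through (0.5000, -0.1114) and (0.6000, f(z1)) crosses zero at z2 = 0.5926.
So (0.5000, -0.1114), (0.6000, f(z1)), (0.5926, 0) are collinear:
f(z1) = -0.1114 · (0.6000 − 0.5926) / (0.5000 − 0.5926) = -0.1114 · (0.007400)/(-0.092600) = 0.008902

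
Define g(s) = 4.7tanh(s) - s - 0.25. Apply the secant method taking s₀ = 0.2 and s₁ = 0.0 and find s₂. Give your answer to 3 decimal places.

0.069

g(0.2) = 0.47766, g(0.0) = -0.25000
s₂ = 0.00000 − (-0.25000)·(0.00000 − 0.20000) / (-0.25000 − 0.47766) = 0.00000 − (0.05000)/(-0.72766) = 0.06871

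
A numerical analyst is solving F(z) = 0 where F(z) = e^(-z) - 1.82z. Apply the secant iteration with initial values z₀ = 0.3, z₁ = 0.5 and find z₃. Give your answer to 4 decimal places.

F(0.3) = 0.194818, F(0.5) = -0.303469
z₂ = 0.500000 − (-0.303469)·(0.500000 − 0.300000) / (-0.303469 − 0.194818) = 0.500000 − (-0.060694)/(-0.498288) = 0.378195
F(0.378195) = -0.003218
z₃ = 0.378195 − (-0.003218)·(0.378195 − 0.500000) / (-0.003218 − (-0.303469)) = 0.378195 − (0.000392)/(0.300251) = 0.376890

0.3769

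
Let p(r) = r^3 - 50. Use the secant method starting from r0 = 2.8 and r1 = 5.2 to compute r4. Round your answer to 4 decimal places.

3.6938

p(2.8) = -28.048000, p(5.2) = 90.608000
r2 = 5.200000 − 90.608000·(5.200000 − 2.800000) / (90.608000 − (-28.048000)) = 5.200000 − (217.459200)/(118.656000) = 3.367314
p(3.367314) = -11.818691
r3 = 3.367314 − (-11.818691)·(3.367314 − 5.200000) / (-11.818691 − 90.608000) = 3.367314 − (21.659950)/(-102.426691) = 3.578782
p(3.578782) = -4.164113
r4 = 3.578782 − (-4.164113)·(3.578782 − 3.367314) / (-4.164113 − (-11.818691)) = 3.578782 − (-0.880576)/(7.654578) = 3.693821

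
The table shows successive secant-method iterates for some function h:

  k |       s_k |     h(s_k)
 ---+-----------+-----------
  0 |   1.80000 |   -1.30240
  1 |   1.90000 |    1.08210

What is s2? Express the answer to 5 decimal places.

s2 = 1.90000 − 1.08210·(1.90000 − 1.80000) / (1.08210 − (-1.30240))
   = 1.90000 − (0.1082100)/(2.3845000) = 1.8546194

1.85462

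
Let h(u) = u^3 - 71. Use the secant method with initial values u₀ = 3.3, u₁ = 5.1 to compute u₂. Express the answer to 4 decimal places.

3.9526

h(3.3) = -35.063000, h(5.1) = 61.651000
u₂ = 5.100000 − 61.651000·(5.100000 − 3.300000) / (61.651000 − (-35.063000)) = 5.100000 − (110.971800)/(96.714000) = 3.952578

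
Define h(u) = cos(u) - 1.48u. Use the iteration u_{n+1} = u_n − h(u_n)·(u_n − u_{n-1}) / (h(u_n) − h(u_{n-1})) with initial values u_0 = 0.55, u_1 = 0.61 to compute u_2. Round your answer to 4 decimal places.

h(0.55) = 0.038525, h(0.61) = -0.083152
u_2 = 0.610000 − (-0.083152)·(0.610000 − 0.550000) / (-0.083152 − 0.038525) = 0.610000 − (-0.004989)/(-0.121677) = 0.568997

0.5690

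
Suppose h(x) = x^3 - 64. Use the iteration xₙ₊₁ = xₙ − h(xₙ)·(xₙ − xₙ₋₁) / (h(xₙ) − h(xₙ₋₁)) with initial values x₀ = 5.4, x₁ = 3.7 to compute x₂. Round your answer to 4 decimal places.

3.9124

h(5.4) = 93.464000, h(3.7) = -13.347000
x₂ = 3.700000 − (-13.347000)·(3.700000 − 5.400000) / (-13.347000 − 93.464000) = 3.700000 − (22.689900)/(-106.811000) = 3.912430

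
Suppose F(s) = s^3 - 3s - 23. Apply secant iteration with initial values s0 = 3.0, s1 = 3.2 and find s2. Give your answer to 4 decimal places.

F(3.0) = -5.000000, F(3.2) = 0.168000
s2 = 3.200000 − 0.168000·(3.200000 − 3.000000) / (0.168000 − (-5.000000)) = 3.200000 − (0.033600)/(5.168000) = 3.193498

3.1935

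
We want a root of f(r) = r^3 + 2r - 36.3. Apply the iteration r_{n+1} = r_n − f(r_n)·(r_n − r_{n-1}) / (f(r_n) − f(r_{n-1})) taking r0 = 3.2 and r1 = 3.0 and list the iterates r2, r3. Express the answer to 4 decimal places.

f(3.2) = 2.868000, f(3.0) = -3.300000
r2 = 3.000000 − (-3.300000)·(3.000000 − 3.200000) / (-3.300000 − 2.868000) = 3.000000 − (0.660000)/(-6.168000) = 3.107004
f(3.107004) = -0.092613
r3 = 3.107004 − (-0.092613)·(3.107004 − 3.000000) / (-0.092613 − (-3.300000)) = 3.107004 − (-0.009910)/(3.207387) = 3.110094

3.1070, 3.1101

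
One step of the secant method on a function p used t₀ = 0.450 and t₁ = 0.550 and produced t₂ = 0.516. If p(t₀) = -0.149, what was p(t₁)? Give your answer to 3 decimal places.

0.077

The secant line through (0.450, -0.149) and (0.550, p(t₁)) crosses zero at t₂ = 0.516.
So (0.450, -0.149), (0.550, p(t₁)), (0.516, 0) are collinear:
p(t₁) = -0.149 · (0.550 − 0.516) / (0.450 − 0.516) = -0.149 · (0.03400)/(-0.06600) = 0.07676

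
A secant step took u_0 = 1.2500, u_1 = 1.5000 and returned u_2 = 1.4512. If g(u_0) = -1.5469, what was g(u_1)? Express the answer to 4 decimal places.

0.3752

The secant line through (1.2500, -1.5469) and (1.5000, g(u_1)) crosses zero at u_2 = 1.4512.
So (1.2500, -1.5469), (1.5000, g(u_1)), (1.4512, 0) are collinear:
g(u_1) = -1.5469 · (1.5000 − 1.4512) / (1.2500 − 1.4512) = -1.5469 · (0.048800)/(-0.201200) = 0.375192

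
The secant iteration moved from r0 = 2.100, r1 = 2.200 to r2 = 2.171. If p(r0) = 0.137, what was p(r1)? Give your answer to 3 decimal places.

The secant line through (2.100, 0.137) and (2.200, p(r1)) crosses zero at r2 = 2.171.
So (2.100, 0.137), (2.200, p(r1)), (2.171, 0) are collinear:
p(r1) = 0.137 · (2.200 − 2.171) / (2.100 − 2.171) = 0.137 · (0.02900)/(-0.07100) = -0.05596

-0.056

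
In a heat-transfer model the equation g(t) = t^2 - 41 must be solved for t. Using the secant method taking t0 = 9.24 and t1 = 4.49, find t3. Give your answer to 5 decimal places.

6.47516

g(9.24) = 44.3776000, g(4.49) = -20.8399000
t2 = 4.4900000 − (-20.8399000)·(4.4900000 − 9.2400000) / (-20.8399000 − 44.3776000) = 4.4900000 − (98.9895250)/(-65.2175000) = 6.0078369
g(6.0078369) = -4.9058963
t3 = 6.0078369 − (-4.9058963)·(6.0078369 − 4.4900000) / (-4.9058963 − (-20.8399000)) = 6.0078369 − (-7.4463503)/(15.9340037) = 6.4751614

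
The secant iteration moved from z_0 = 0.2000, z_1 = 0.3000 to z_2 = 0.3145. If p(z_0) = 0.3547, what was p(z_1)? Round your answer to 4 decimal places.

0.0449

The secant line through (0.2000, 0.3547) and (0.3000, p(z_1)) crosses zero at z_2 = 0.3145.
So (0.2000, 0.3547), (0.3000, p(z_1)), (0.3145, 0) are collinear:
p(z_1) = 0.3547 · (0.3000 − 0.3145) / (0.2000 − 0.3145) = 0.3547 · (-0.014500)/(-0.114500) = 0.044918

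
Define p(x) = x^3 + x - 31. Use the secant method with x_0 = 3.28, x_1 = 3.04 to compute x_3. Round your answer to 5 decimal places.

p(3.28) = 7.5675520, p(3.04) = 0.1344640
x_2 = 3.0400000 − 0.1344640·(3.0400000 − 3.2800000) / (0.1344640 − 7.5675520) = 3.0400000 − (-0.0322714)/(-7.4330880) = 3.0356584
p(3.0356584) = 0.0099248
x_3 = 3.0356584 − 0.0099248·(3.0356584 − 3.0400000) / (0.0099248 − 0.1344640) = 3.0356584 − (-0.0000431)/(-0.1245392) = 3.0353124

3.03531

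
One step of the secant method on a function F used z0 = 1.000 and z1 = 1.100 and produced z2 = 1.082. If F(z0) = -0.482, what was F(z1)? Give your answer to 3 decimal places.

The secant line through (1.000, -0.482) and (1.100, F(z1)) crosses zero at z2 = 1.082.
So (1.000, -0.482), (1.100, F(z1)), (1.082, 0) are collinear:
F(z1) = -0.482 · (1.100 − 1.082) / (1.000 − 1.082) = -0.482 · (0.01800)/(-0.08200) = 0.10580

0.106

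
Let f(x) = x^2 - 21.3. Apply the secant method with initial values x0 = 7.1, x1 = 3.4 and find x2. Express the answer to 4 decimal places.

f(7.1) = 29.110000, f(3.4) = -9.740000
x2 = 3.400000 − (-9.740000)·(3.400000 − 7.100000) / (-9.740000 − 29.110000) = 3.400000 − (36.038000)/(-38.850000) = 4.327619

4.3276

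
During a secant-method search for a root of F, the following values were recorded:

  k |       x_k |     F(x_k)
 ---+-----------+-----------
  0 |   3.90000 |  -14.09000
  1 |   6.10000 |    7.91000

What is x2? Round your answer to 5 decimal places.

5.30900

x2 = 6.10000 − 7.91000·(6.10000 − 3.90000) / (7.91000 − (-14.09000))
   = 6.10000 − (17.4020000)/(22.0000000) = 5.3090000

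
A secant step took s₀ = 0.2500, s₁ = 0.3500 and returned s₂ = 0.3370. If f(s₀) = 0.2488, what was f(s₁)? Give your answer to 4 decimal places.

-0.0372

The secant line through (0.2500, 0.2488) and (0.3500, f(s₁)) crosses zero at s₂ = 0.3370.
So (0.2500, 0.2488), (0.3500, f(s₁)), (0.3370, 0) are collinear:
f(s₁) = 0.2488 · (0.3500 − 0.3370) / (0.2500 − 0.3370) = 0.2488 · (0.013000)/(-0.087000) = -0.037177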